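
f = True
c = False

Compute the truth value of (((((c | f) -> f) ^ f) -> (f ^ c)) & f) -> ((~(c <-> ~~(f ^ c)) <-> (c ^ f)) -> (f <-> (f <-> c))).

c | f = False | True = True
(c | f) -> f = True -> True = True
((c | f) -> f) ^ f = True ^ True = False
f ^ c = True ^ False = True
(((c | f) -> f) ^ f) -> (f ^ c) = False -> True = True
((((c | f) -> f) ^ f) -> (f ^ c)) & f = True & True = True
f ^ c = True ^ False = True
~(f ^ c) = ~True = False
~~(f ^ c) = ~False = True
c <-> ~~(f ^ c) = False <-> True = False
~(c <-> ~~(f ^ c)) = ~False = True
c ^ f = False ^ True = True
~(c <-> ~~(f ^ c)) <-> (c ^ f) = True <-> True = True
f <-> c = True <-> False = False
f <-> (f <-> c) = True <-> False = False
(~(c <-> ~~(f ^ c)) <-> (c ^ f)) -> (f <-> (f <-> c)) = True -> False = False
(((((c | f) -> f) ^ f) -> (f ^ c)) & f) -> ((~(c <-> ~~(f ^ c)) <-> (c ^ f)) -> (f <-> (f <-> c))) = True -> False = False

False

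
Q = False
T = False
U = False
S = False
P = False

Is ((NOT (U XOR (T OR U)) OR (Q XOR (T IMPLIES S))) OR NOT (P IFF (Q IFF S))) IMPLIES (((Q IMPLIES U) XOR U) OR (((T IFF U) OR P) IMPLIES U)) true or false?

T OR U = False OR False = False
U XOR (T OR U) = False XOR False = False
NOT (U XOR (T OR U)) = NOT False = True
T IMPLIES S = False IMPLIES False = True
Q XOR (T IMPLIES S) = False XOR True = True
NOT (U XOR (T OR U)) OR (Q XOR (T IMPLIES S)) = True OR True = True
Q IFF S = False IFF False = True
P IFF (Q IFF S) = False IFF True = False
NOT (P IFF (Q IFF S)) = NOT False = True
(NOT (U XOR (T OR U)) OR (Q XOR (T IMPLIES S))) OR NOT (P IFF (Q IFF S)) = True OR True = True
Q IMPLIES U = False IMPLIES False = True
(Q IMPLIES U) XOR U = True XOR False = True
T IFF U = False IFF False = True
(T IFF U) OR P = True OR False = True
((T IFF U) OR P) IMPLIES U = True IMPLIES False = False
((Q IMPLIES U) XOR U) OR (((T IFF U) OR P) IMPLIES U) = True OR False = True
((NOT (U XOR (T OR U)) OR (Q XOR (T IMPLIES S))) OR NOT (P IFF (Q IFF S))) IMPLIES (((Q IMPLIES U) XOR U) OR (((T IFF U) OR P) IMPLIES U)) = True IMPLIES True = True

True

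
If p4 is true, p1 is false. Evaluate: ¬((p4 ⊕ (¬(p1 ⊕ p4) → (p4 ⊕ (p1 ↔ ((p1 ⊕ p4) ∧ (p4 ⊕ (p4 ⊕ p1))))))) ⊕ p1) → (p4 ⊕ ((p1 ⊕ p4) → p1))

Substituting p4=T, p1=F:
p1 ⊕ p4 = F ⊕ T = T
¬(p1 ⊕ p4) = ¬T = F
p1 ⊕ p4 = F ⊕ T = T
p4 ⊕ p1 = T ⊕ F = T
p4 ⊕ (p4 ⊕ p1) = T ⊕ T = F
(p1 ⊕ p4) ∧ (p4 ⊕ (p4 ⊕ p1)) = T ∧ F = F
p1 ↔ ((p1 ⊕ p4) ∧ (p4 ⊕ (p4 ⊕ p1))) = F ↔ F = T
p4 ⊕ (p1 ↔ ((p1 ⊕ p4) ∧ (p4 ⊕ (p4 ⊕ p1)))) = T ⊕ T = F
¬(p1 ⊕ p4) → (p4 ⊕ (p1 ↔ ((p1 ⊕ p4) ∧ (p4 ⊕ (p4 ⊕ p1))))) = F → F = T
p4 ⊕ (¬(p1 ⊕ p4) → (p4 ⊕ (p1 ↔ ((p1 ⊕ p4) ∧ (p4 ⊕ (p4 ⊕ p1)))))) = T ⊕ T = F
(p4 ⊕ (¬(p1 ⊕ p4) → (p4 ⊕ (p1 ↔ ((p1 ⊕ p4) ∧ (p4 ⊕ (p4 ⊕ p1))))))) ⊕ p1 = F ⊕ F = F
¬((p4 ⊕ (¬(p1 ⊕ p4) → (p4 ⊕ (p1 ↔ ((p1 ⊕ p4) ∧ (p4 ⊕ (p4 ⊕ p1))))))) ⊕ p1) = ¬F = T
p1 ⊕ p4 = F ⊕ T = T
(p1 ⊕ p4) → p1 = T → F = F
p4 ⊕ ((p1 ⊕ p4) → p1) = T ⊕ F = T
¬((p4 ⊕ (¬(p1 ⊕ p4) → (p4 ⊕ (p1 ↔ ((p1 ⊕ p4) ∧ (p4 ⊕ (p4 ⊕ p1))))))) ⊕ p1) → (p4 ⊕ ((p1 ⊕ p4) → p1)) = T → T = T

T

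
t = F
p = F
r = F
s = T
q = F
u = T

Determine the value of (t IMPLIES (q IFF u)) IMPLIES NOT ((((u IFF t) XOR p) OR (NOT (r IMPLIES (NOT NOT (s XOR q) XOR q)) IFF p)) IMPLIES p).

q IFF u = F IFF T = F
t IMPLIES (q IFF u) = F IMPLIES F = T
u IFF t = T IFF F = F
(u IFF t) XOR p = F XOR F = F
s XOR q = T XOR F = T
NOT (s XOR q) = NOT T = F
NOT NOT (s XOR q) = NOT F = T
NOT NOT (s XOR q) XOR q = T XOR F = T
r IMPLIES (NOT NOT (s XOR q) XOR q) = F IMPLIES T = T
NOT (r IMPLIES (NOT NOT (s XOR q) XOR q)) = NOT T = F
NOT (r IMPLIES (NOT NOT (s XOR q) XOR q)) IFF p = F IFF F = T
((u IFF t) XOR p) OR (NOT (r IMPLIES (NOT NOT (s XOR q) XOR q)) IFF p) = F OR T = T
(((u IFF t) XOR p) OR (NOT (r IMPLIES (NOT NOT (s XOR q) XOR q)) IFF p)) IMPLIES p = T IMPLIES F = F
NOT ((((u IFF t) XOR p) OR (NOT (r IMPLIES (NOT NOT (s XOR q) XOR q)) IFF p)) IMPLIES p) = NOT F = T
(t IMPLIES (q IFF u)) IMPLIES NOT ((((u IFF t) XOR p) OR (NOT (r IMPLIES (NOT NOT (s XOR q) XOR q)) IFF p)) IMPLIES p) = T IMPLIES T = T

T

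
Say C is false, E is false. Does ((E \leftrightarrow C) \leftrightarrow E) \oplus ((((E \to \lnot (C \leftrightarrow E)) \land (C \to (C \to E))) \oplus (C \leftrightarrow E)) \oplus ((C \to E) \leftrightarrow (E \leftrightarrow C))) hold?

E \leftrightarrow C = \text{False} \leftrightarrow \text{False} = \text{True}
(E \leftrightarrow C) \leftrightarrow E = \text{True} \leftrightarrow \text{False} = \text{False}
C \leftrightarrow E = \text{False} \leftrightarrow \text{False} = \text{True}
\lnot (C \leftrightarrow E) = \lnot \text{True} = \text{False}
E \to \lnot (C \leftrightarrow E) = \text{False} \to \text{False} = \text{True}
C \to E = \text{False} \to \text{False} = \text{True}
C \to (C \to E) = \text{False} \to \text{True} = \text{True}
(E \to \lnot (C \leftrightarrow E)) \land (C \to (C \to E)) = \text{True} \land \text{True} = \text{True}
C \leftrightarrow E = \text{False} \leftrightarrow \text{False} = \text{True}
((E \to \lnot (C \leftrightarrow E)) \land (C \to (C \to E))) \oplus (C \leftrightarrow E) = \text{True} \oplus \text{True} = \text{False}
C \to E = \text{False} \to \text{False} = \text{True}
E \leftrightarrow C = \text{False} \leftrightarrow \text{False} = \text{True}
(C \to E) \leftrightarrow (E \leftrightarrow C) = \text{True} \leftrightarrow \text{True} = \text{True}
(((E \to \lnot (C \leftrightarrow E)) \land (C \to (C \to E))) \oplus (C \leftrightarrow E)) \oplus ((C \to E) \leftrightarrow (E \leftrightarrow C)) = \text{False} \oplus \text{True} = \text{True}
((E \leftrightarrow C) \leftrightarrow E) \oplus ((((E \to \lnot (C \leftrightarrow E)) \land (C \to (C \to E))) \oplus (C \leftrightarrow E)) \oplus ((C \to E) \leftrightarrow (E \leftrightarrow C))) = \text{False} \oplus \text{True} = \text{True}

\text{True}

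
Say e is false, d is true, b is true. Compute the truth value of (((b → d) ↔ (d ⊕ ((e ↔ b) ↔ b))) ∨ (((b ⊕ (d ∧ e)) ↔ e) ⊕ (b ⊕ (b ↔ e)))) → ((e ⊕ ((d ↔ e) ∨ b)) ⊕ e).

T

b → d = T → T = T
e ↔ b = F ↔ T = F
(e ↔ b) ↔ b = F ↔ T = F
d ⊕ ((e ↔ b) ↔ b) = T ⊕ F = T
(b → d) ↔ (d ⊕ ((e ↔ b) ↔ b)) = T ↔ T = T
d ∧ e = T ∧ F = F
b ⊕ (d ∧ e) = T ⊕ F = T
(b ⊕ (d ∧ e)) ↔ e = T ↔ F = F
b ↔ e = T ↔ F = F
b ⊕ (b ↔ e) = T ⊕ F = T
((b ⊕ (d ∧ e)) ↔ e) ⊕ (b ⊕ (b ↔ e)) = F ⊕ T = T
((b → d) ↔ (d ⊕ ((e ↔ b) ↔ b))) ∨ (((b ⊕ (d ∧ e)) ↔ e) ⊕ (b ⊕ (b ↔ e))) = T ∨ T = T
d ↔ e = T ↔ F = F
(d ↔ e) ∨ b = F ∨ T = T
e ⊕ ((d ↔ e) ∨ b) = F ⊕ T = T
(e ⊕ ((d ↔ e) ∨ b)) ⊕ e = T ⊕ F = T
(((b → d) ↔ (d ⊕ ((e ↔ b) ↔ b))) ∨ (((b ⊕ (d ∧ e)) ↔ e) ⊕ (b ⊕ (b ↔ e)))) → ((e ⊕ ((d ↔ e) ∨ b)) ⊕ e) = T → T = T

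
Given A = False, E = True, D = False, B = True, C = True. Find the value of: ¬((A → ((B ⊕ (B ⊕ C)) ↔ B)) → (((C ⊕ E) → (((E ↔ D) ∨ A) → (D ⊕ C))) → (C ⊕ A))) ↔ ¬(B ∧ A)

False

Substituting A=False, E=True, D=False, B=True, C=True:
B ⊕ C = True ⊕ True = False
B ⊕ (B ⊕ C) = True ⊕ False = True
(B ⊕ (B ⊕ C)) ↔ B = True ↔ True = True
A → ((B ⊕ (B ⊕ C)) ↔ B) = False → True = True
C ⊕ E = True ⊕ True = False
E ↔ D = True ↔ False = False
(E ↔ D) ∨ A = False ∨ False = False
D ⊕ C = False ⊕ True = True
((E ↔ D) ∨ A) → (D ⊕ C) = False → True = True
(C ⊕ E) → (((E ↔ D) ∨ A) → (D ⊕ C)) = False → True = True
C ⊕ A = True ⊕ False = True
((C ⊕ E) → (((E ↔ D) ∨ A) → (D ⊕ C))) → (C ⊕ A) = True → True = True
(A → ((B ⊕ (B ⊕ C)) ↔ B)) → (((C ⊕ E) → (((E ↔ D) ∨ A) → (D ⊕ C))) → (C ⊕ A)) = True → True = True
¬((A → ((B ⊕ (B ⊕ C)) ↔ B)) → (((C ⊕ E) → (((E ↔ D) ∨ A) → (D ⊕ C))) → (C ⊕ A))) = ¬True = False
B ∧ A = True ∧ False = False
¬(B ∧ A) = ¬False = True
¬((A → ((B ⊕ (B ⊕ C)) ↔ B)) → (((C ⊕ E) → (((E ↔ D) ∨ A) → (D ⊕ C))) → (C ⊕ A))) ↔ ¬(B ∧ A) = False ↔ True = False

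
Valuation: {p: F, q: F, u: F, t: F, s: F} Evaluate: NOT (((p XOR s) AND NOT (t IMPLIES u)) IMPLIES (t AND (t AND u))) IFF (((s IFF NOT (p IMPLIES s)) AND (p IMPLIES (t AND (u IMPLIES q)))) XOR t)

Substituting p=F, q=F, u=F, t=F, s=F:
p XOR s = F XOR F = F
t IMPLIES u = F IMPLIES F = T
NOT (t IMPLIES u) = NOT T = F
(p XOR s) AND NOT (t IMPLIES u) = F AND F = F
t AND u = F AND F = F
t AND (t AND u) = F AND F = F
((p XOR s) AND NOT (t IMPLIES u)) IMPLIES (t AND (t AND u)) = F IMPLIES F = T
NOT (((p XOR s) AND NOT (t IMPLIES u)) IMPLIES (t AND (t AND u))) = NOT T = F
p IMPLIES s = F IMPLIES F = T
NOT (p IMPLIES s) = NOT T = F
s IFF NOT (p IMPLIES s) = F IFF F = T
u IMPLIES q = F IMPLIES F = T
t AND (u IMPLIES q) = F AND T = F
p IMPLIES (t AND (u IMPLIES q)) = F IMPLIES F = T
(s IFF NOT (p IMPLIES s)) AND (p IMPLIES (t AND (u IMPLIES q))) = T AND T = T
((s IFF NOT (p IMPLIES s)) AND (p IMPLIES (t AND (u IMPLIES q)))) XOR t = T XOR F = T
NOT (((p XOR s) AND NOT (t IMPLIES u)) IMPLIES (t AND (t AND u))) IFF (((s IFF NOT (p IMPLIES s)) AND (p IMPLIES (t AND (u IMPLIES q)))) XOR t) = F IFF T = F

F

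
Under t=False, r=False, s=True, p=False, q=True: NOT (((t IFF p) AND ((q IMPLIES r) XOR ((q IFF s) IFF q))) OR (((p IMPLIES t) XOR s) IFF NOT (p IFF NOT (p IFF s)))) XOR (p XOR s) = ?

t IFF p = False IFF False = True
q IMPLIES r = True IMPLIES False = False
q IFF s = True IFF True = True
(q IFF s) IFF q = True IFF True = True
(q IMPLIES r) XOR ((q IFF s) IFF q) = False XOR True = True
(t IFF p) AND ((q IMPLIES r) XOR ((q IFF s) IFF q)) = True AND True = True
p IMPLIES t = False IMPLIES False = True
(p IMPLIES t) XOR s = True XOR True = False
p IFF s = False IFF True = False
NOT (p IFF s) = NOT False = True
p IFF NOT (p IFF s) = False IFF True = False
NOT (p IFF NOT (p IFF s)) = NOT False = True
((p IMPLIES t) XOR s) IFF NOT (p IFF NOT (p IFF s)) = False IFF True = False
((t IFF p) AND ((q IMPLIES r) XOR ((q IFF s) IFF q))) OR (((p IMPLIES t) XOR s) IFF NOT (p IFF NOT (p IFF s))) = True OR False = True
NOT (((t IFF p) AND ((q IMPLIES r) XOR ((q IFF s) IFF q))) OR (((p IMPLIES t) XOR s) IFF NOT (p IFF NOT (p IFF s)))) = NOT True = False
p XOR s = False XOR True = True
NOT (((t IFF p) AND ((q IMPLIES r) XOR ((q IFF s) IFF q))) OR (((p IMPLIES t) XOR s) IFF NOT (p IFF NOT (p IFF s)))) XOR (p XOR s) = False XOR True = True

True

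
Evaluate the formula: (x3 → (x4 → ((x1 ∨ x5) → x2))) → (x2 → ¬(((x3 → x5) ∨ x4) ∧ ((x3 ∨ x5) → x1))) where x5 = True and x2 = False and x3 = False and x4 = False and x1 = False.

x1 ∨ x5 = False ∨ True = True
(x1 ∨ x5) → x2 = True → False = False
x4 → ((x1 ∨ x5) → x2) = False → False = True
x3 → (x4 → ((x1 ∨ x5) → x2)) = False → True = True
x3 → x5 = False → True = True
(x3 → x5) ∨ x4 = True ∨ False = True
x3 ∨ x5 = False ∨ True = True
(x3 ∨ x5) → x1 = True → False = False
((x3 → x5) ∨ x4) ∧ ((x3 ∨ x5) → x1) = True ∧ False = False
¬(((x3 → x5) ∨ x4) ∧ ((x3 ∨ x5) → x1)) = ¬False = True
x2 → ¬(((x3 → x5) ∨ x4) ∧ ((x3 ∨ x5) → x1)) = False → True = True
(x3 → (x4 → ((x1 ∨ x5) → x2))) → (x2 → ¬(((x3 → x5) ∨ x4) ∧ ((x3 ∨ x5) → x1))) = True → True = True

True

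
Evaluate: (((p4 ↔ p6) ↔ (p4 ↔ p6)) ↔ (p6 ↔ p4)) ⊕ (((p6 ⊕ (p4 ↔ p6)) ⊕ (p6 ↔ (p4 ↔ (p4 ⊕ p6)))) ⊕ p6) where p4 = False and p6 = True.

p4 ↔ p6 = False ↔ True = False
p4 ↔ p6 = False ↔ True = False
(p4 ↔ p6) ↔ (p4 ↔ p6) = False ↔ False = True
p6 ↔ p4 = True ↔ False = False
((p4 ↔ p6) ↔ (p4 ↔ p6)) ↔ (p6 ↔ p4) = True ↔ False = False
p4 ↔ p6 = False ↔ True = False
p6 ⊕ (p4 ↔ p6) = True ⊕ False = True
p4 ⊕ p6 = False ⊕ True = True
p4 ↔ (p4 ⊕ p6) = False ↔ True = False
p6 ↔ (p4 ↔ (p4 ⊕ p6)) = True ↔ False = False
(p6 ⊕ (p4 ↔ p6)) ⊕ (p6 ↔ (p4 ↔ (p4 ⊕ p6))) = True ⊕ False = True
((p6 ⊕ (p4 ↔ p6)) ⊕ (p6 ↔ (p4 ↔ (p4 ⊕ p6)))) ⊕ p6 = True ⊕ True = False
(((p4 ↔ p6) ↔ (p4 ↔ p6)) ↔ (p6 ↔ p4)) ⊕ (((p6 ⊕ (p4 ↔ p6)) ⊕ (p6 ↔ (p4 ↔ (p4 ⊕ p6)))) ⊕ p6) = False ⊕ False = False

False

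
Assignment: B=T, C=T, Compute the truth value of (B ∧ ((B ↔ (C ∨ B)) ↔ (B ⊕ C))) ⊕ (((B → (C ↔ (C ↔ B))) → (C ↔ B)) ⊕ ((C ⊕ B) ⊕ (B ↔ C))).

C ∨ B = T ∨ T = T
B ↔ (C ∨ B) = T ↔ T = T
B ⊕ C = T ⊕ T = F
(B ↔ (C ∨ B)) ↔ (B ⊕ C) = T ↔ F = F
B ∧ ((B ↔ (C ∨ B)) ↔ (B ⊕ C)) = T ∧ F = F
C ↔ B = T ↔ T = T
C ↔ (C ↔ B) = T ↔ T = T
B → (C ↔ (C ↔ B)) = T → T = T
C ↔ B = T ↔ T = T
(B → (C ↔ (C ↔ B))) → (C ↔ B) = T → T = T
C ⊕ B = T ⊕ T = F
B ↔ C = T ↔ T = T
(C ⊕ B) ⊕ (B ↔ C) = F ⊕ T = T
((B → (C ↔ (C ↔ B))) → (C ↔ B)) ⊕ ((C ⊕ B) ⊕ (B ↔ C)) = T ⊕ T = F
(B ∧ ((B ↔ (C ∨ B)) ↔ (B ⊕ C))) ⊕ (((B → (C ↔ (C ↔ B))) → (C ↔ B)) ⊕ ((C ⊕ B) ⊕ (B ↔ C))) = F ⊕ F = F

F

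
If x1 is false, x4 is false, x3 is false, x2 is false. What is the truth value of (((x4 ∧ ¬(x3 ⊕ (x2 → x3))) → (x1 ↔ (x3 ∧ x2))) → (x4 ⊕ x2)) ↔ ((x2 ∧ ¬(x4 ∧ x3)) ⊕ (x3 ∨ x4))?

x2 → x3 = False → False = True
x3 ⊕ (x2 → x3) = False ⊕ True = True
¬(x3 ⊕ (x2 → x3)) = ¬True = False
x4 ∧ ¬(x3 ⊕ (x2 → x3)) = False ∧ False = False
x3 ∧ x2 = False ∧ False = False
x1 ↔ (x3 ∧ x2) = False ↔ False = True
(x4 ∧ ¬(x3 ⊕ (x2 → x3))) → (x1 ↔ (x3 ∧ x2)) = False → True = True
x4 ⊕ x2 = False ⊕ False = False
((x4 ∧ ¬(x3 ⊕ (x2 → x3))) → (x1 ↔ (x3 ∧ x2))) → (x4 ⊕ x2) = True → False = False
x4 ∧ x3 = False ∧ False = False
¬(x4 ∧ x3) = ¬False = True
x2 ∧ ¬(x4 ∧ x3) = False ∧ True = False
x3 ∨ x4 = False ∨ False = False
(x2 ∧ ¬(x4 ∧ x3)) ⊕ (x3 ∨ x4) = False ⊕ False = False
(((x4 ∧ ¬(x3 ⊕ (x2 → x3))) → (x1 ↔ (x3 ∧ x2))) → (x4 ⊕ x2)) ↔ ((x2 ∧ ¬(x4 ∧ x3)) ⊕ (x3 ∨ x4)) = False ↔ False = True

True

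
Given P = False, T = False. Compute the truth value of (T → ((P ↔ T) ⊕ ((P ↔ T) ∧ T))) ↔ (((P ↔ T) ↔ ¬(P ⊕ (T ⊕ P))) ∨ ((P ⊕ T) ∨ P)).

True

P ↔ T = False ↔ False = True
P ↔ T = False ↔ False = True
(P ↔ T) ∧ T = True ∧ False = False
(P ↔ T) ⊕ ((P ↔ T) ∧ T) = True ⊕ False = True
T → ((P ↔ T) ⊕ ((P ↔ T) ∧ T)) = False → True = True
P ↔ T = False ↔ False = True
T ⊕ P = False ⊕ False = False
P ⊕ (T ⊕ P) = False ⊕ False = False
¬(P ⊕ (T ⊕ P)) = ¬False = True
(P ↔ T) ↔ ¬(P ⊕ (T ⊕ P)) = True ↔ True = True
P ⊕ T = False ⊕ False = False
(P ⊕ T) ∨ P = False ∨ False = False
((P ↔ T) ↔ ¬(P ⊕ (T ⊕ P))) ∨ ((P ⊕ T) ∨ P) = True ∨ False = True
(T → ((P ↔ T) ⊕ ((P ↔ T) ∧ T))) ↔ (((P ↔ T) ↔ ¬(P ⊕ (T ⊕ P))) ∨ ((P ⊕ T) ∨ P)) = True ↔ True = True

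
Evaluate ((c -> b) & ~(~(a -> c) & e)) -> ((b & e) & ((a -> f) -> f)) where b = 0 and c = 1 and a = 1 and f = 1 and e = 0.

1

Substituting b=0, c=1, a=1, f=1, e=0:
c -> b = 1 -> 0 = 0
a -> c = 1 -> 1 = 1
~(a -> c) = ~1 = 0
~(a -> c) & e = 0 & 0 = 0
~(~(a -> c) & e) = ~0 = 1
(c -> b) & ~(~(a -> c) & e) = 0 & 1 = 0
b & e = 0 & 0 = 0
a -> f = 1 -> 1 = 1
(a -> f) -> f = 1 -> 1 = 1
(b & e) & ((a -> f) -> f) = 0 & 1 = 0
((c -> b) & ~(~(a -> c) & e)) -> ((b & e) & ((a -> f) -> f)) = 0 -> 0 = 1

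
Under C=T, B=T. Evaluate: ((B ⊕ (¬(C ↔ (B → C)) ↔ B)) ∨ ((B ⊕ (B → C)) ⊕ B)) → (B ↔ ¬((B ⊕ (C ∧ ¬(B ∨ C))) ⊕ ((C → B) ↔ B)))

T

B → C = T → T = T
C ↔ (B → C) = T ↔ T = T
¬(C ↔ (B → C)) = ¬T = F
¬(C ↔ (B → C)) ↔ B = F ↔ T = F
B ⊕ (¬(C ↔ (B → C)) ↔ B) = T ⊕ F = T
B → C = T → T = T
B ⊕ (B → C) = T ⊕ T = F
(B ⊕ (B → C)) ⊕ B = F ⊕ T = T
(B ⊕ (¬(C ↔ (B → C)) ↔ B)) ∨ ((B ⊕ (B → C)) ⊕ B) = T ∨ T = T
B ∨ C = T ∨ T = T
¬(B ∨ C) = ¬T = F
C ∧ ¬(B ∨ C) = T ∧ F = F
B ⊕ (C ∧ ¬(B ∨ C)) = T ⊕ F = T
C → B = T → T = T
(C → B) ↔ B = T ↔ T = T
(B ⊕ (C ∧ ¬(B ∨ C))) ⊕ ((C → B) ↔ B) = T ⊕ T = F
¬((B ⊕ (C ∧ ¬(B ∨ C))) ⊕ ((C → B) ↔ B)) = ¬F = T
B ↔ ¬((B ⊕ (C ∧ ¬(B ∨ C))) ⊕ ((C → B) ↔ B)) = T ↔ T = T
((B ⊕ (¬(C ↔ (B → C)) ↔ B)) ∨ ((B ⊕ (B → C)) ⊕ B)) → (B ↔ ¬((B ⊕ (C ∧ ¬(B ∨ C))) ⊕ ((C → B) ↔ B))) = T → T = T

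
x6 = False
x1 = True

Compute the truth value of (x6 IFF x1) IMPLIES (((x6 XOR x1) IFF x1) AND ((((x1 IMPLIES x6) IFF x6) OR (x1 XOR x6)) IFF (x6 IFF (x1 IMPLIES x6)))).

True

Substituting x6=False, x1=True:
x6 IFF x1 = False IFF True = False
x6 XOR x1 = False XOR True = True
(x6 XOR x1) IFF x1 = True IFF True = True
x1 IMPLIES x6 = True IMPLIES False = False
(x1 IMPLIES x6) IFF x6 = False IFF False = True
x1 XOR x6 = True XOR False = True
((x1 IMPLIES x6) IFF x6) OR (x1 XOR x6) = True OR True = True
x1 IMPLIES x6 = True IMPLIES False = False
x6 IFF (x1 IMPLIES x6) = False IFF False = True
(((x1 IMPLIES x6) IFF x6) OR (x1 XOR x6)) IFF (x6 IFF (x1 IMPLIES x6)) = True IFF True = True
((x6 XOR x1) IFF x1) AND ((((x1 IMPLIES x6) IFF x6) OR (x1 XOR x6)) IFF (x6 IFF (x1 IMPLIES x6))) = True AND True = True
(x6 IFF x1) IMPLIES (((x6 XOR x1) IFF x1) AND ((((x1 IMPLIES x6) IFF x6) OR (x1 XOR x6)) IFF (x6 IFF (x1 IMPLIES x6)))) = False IMPLIES True = True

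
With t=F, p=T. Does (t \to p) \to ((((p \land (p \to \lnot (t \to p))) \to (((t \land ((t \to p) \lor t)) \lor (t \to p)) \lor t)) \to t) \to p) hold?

T

Substituting t=F, p=T:
t \to p = F \to T = T
t \to p = F \to T = T
\lnot (t \to p) = \lnot T = F
p \to \lnot (t \to p) = T \to F = F
p \land (p \to \lnot (t \to p)) = T \land F = F
t \to p = F \to T = T
(t \to p) \lor t = T \lor F = T
t \land ((t \to p) \lor t) = F \land T = F
t \to p = F \to T = T
(t \land ((t \to p) \lor t)) \lor (t \to p) = F \lor T = T
((t \land ((t \to p) \lor t)) \lor (t \to p)) \lor t = T \lor F = T
(p \land (p \to \lnot (t \to p))) \to (((t \land ((t \to p) \lor t)) \lor (t \to p)) \lor t) = F \to T = T
((p \land (p \to \lnot (t \to p))) \to (((t \land ((t \to p) \lor t)) \lor (t \to p)) \lor t)) \to t = T \to F = F
(((p \land (p \to \lnot (t \to p))) \to (((t \land ((t \to p) \lor t)) \lor (t \to p)) \lor t)) \to t) \to p = F \to T = T
(t \to p) \to ((((p \land (p \to \lnot (t \to p))) \to (((t \land ((t \to p) \lor t)) \lor (t \to p)) \lor t)) \to t) \to p) = T \to T = T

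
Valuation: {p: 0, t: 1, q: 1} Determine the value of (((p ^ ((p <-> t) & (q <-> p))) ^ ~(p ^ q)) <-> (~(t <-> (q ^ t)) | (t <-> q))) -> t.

p <-> t = 0 <-> 1 = 0
q <-> p = 1 <-> 0 = 0
(p <-> t) & (q <-> p) = 0 & 0 = 0
p ^ ((p <-> t) & (q <-> p)) = 0 ^ 0 = 0
p ^ q = 0 ^ 1 = 1
~(p ^ q) = ~1 = 0
(p ^ ((p <-> t) & (q <-> p))) ^ ~(p ^ q) = 0 ^ 0 = 0
q ^ t = 1 ^ 1 = 0
t <-> (q ^ t) = 1 <-> 0 = 0
~(t <-> (q ^ t)) = ~0 = 1
t <-> q = 1 <-> 1 = 1
~(t <-> (q ^ t)) | (t <-> q) = 1 | 1 = 1
((p ^ ((p <-> t) & (q <-> p))) ^ ~(p ^ q)) <-> (~(t <-> (q ^ t)) | (t <-> q)) = 0 <-> 1 = 0
(((p ^ ((p <-> t) & (q <-> p))) ^ ~(p ^ q)) <-> (~(t <-> (q ^ t)) | (t <-> q))) -> t = 0 -> 1 = 1

1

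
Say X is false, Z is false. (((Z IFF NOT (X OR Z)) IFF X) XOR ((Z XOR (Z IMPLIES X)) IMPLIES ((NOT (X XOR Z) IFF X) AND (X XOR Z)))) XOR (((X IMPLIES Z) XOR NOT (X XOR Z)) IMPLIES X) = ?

X OR Z = F OR F = F
NOT (X OR Z) = NOT F = T
Z IFF NOT (X OR Z) = F IFF T = F
(Z IFF NOT (X OR Z)) IFF X = F IFF F = T
Z IMPLIES X = F IMPLIES F = T
Z XOR (Z IMPLIES X) = F XOR T = T
X XOR Z = F XOR F = F
NOT (X XOR Z) = NOT F = T
NOT (X XOR Z) IFF X = T IFF F = F
X XOR Z = F XOR F = F
(NOT (X XOR Z) IFF X) AND (X XOR Z) = F AND F = F
(Z XOR (Z IMPLIES X)) IMPLIES ((NOT (X XOR Z) IFF X) AND (X XOR Z)) = T IMPLIES F = F
((Z IFF NOT (X OR Z)) IFF X) XOR ((Z XOR (Z IMPLIES X)) IMPLIES ((NOT (X XOR Z) IFF X) AND (X XOR Z))) = T XOR F = T
X IMPLIES Z = F IMPLIES F = T
X XOR Z = F XOR F = F
NOT (X XOR Z) = NOT F = T
(X IMPLIES Z) XOR NOT (X XOR Z) = T XOR T = F
((X IMPLIES Z) XOR NOT (X XOR Z)) IMPLIES X = F IMPLIES F = T
(((Z IFF NOT (X OR Z)) IFF X) XOR ((Z XOR (Z IMPLIES X)) IMPLIES ((NOT (X XOR Z) IFF X) AND (X XOR Z)))) XOR (((X IMPLIES Z) XOR NOT (X XOR Z)) IMPLIES X) = T XOR T = F

F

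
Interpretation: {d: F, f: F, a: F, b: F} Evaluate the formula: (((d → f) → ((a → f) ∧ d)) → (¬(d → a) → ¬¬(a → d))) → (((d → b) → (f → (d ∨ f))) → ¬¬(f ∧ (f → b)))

F

d → f = F → F = T
a → f = F → F = T
(a → f) ∧ d = T ∧ F = F
(d → f) → ((a → f) ∧ d) = T → F = F
d → a = F → F = T
¬(d → a) = ¬T = F
a → d = F → F = T
¬(a → d) = ¬T = F
¬¬(a → d) = ¬F = T
¬(d → a) → ¬¬(a → d) = F → T = T
((d → f) → ((a → f) ∧ d)) → (¬(d → a) → ¬¬(a → d)) = F → T = T
d → b = F → F = T
d ∨ f = F ∨ F = F
f → (d ∨ f) = F → F = T
(d → b) → (f → (d ∨ f)) = T → T = T
f → b = F → F = T
f ∧ (f → b) = F ∧ T = F
¬(f ∧ (f → b)) = ¬F = T
¬¬(f ∧ (f → b)) = ¬T = F
((d → b) → (f → (d ∨ f))) → ¬¬(f ∧ (f → b)) = T → F = F
(((d → f) → ((a → f) ∧ d)) → (¬(d → a) → ¬¬(a → d))) → (((d → b) → (f → (d ∨ f))) → ¬¬(f ∧ (f → b))) = T → F = F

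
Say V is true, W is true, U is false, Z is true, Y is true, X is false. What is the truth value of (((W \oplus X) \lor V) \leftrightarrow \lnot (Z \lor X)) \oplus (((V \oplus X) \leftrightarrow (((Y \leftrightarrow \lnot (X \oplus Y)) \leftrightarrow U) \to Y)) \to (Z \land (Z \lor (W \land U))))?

Substituting V=\text{True}, W=\text{True}, U=\text{False}, Z=\text{True}, Y=\text{True}, X=\text{False}:
W \oplus X = \text{True} \oplus \text{False} = \text{True}
(W \oplus X) \lor V = \text{True} \lor \text{True} = \text{True}
Z \lor X = \text{True} \lor \text{False} = \text{True}
\lnot (Z \lor X) = \lnot \text{True} = \text{False}
((W \oplus X) \lor V) \leftrightarrow \lnot (Z \lor X) = \text{True} \leftrightarrow \text{False} = \text{False}
V \oplus X = \text{True} \oplus \text{False} = \text{True}
X \oplus Y = \text{False} \oplus \text{True} = \text{True}
\lnot (X \oplus Y) = \lnot \text{True} = \text{False}
Y \leftrightarrow \lnot (X \oplus Y) = \text{True} \leftrightarrow \text{False} = \text{False}
(Y \leftrightarrow \lnot (X \oplus Y)) \leftrightarrow U = \text{False} \leftrightarrow \text{False} = \text{True}
((Y \leftrightarrow \lnot (X \oplus Y)) \leftrightarrow U) \to Y = \text{True} \to \text{True} = \text{True}
(V \oplus X) \leftrightarrow (((Y \leftrightarrow \lnot (X \oplus Y)) \leftrightarrow U) \to Y) = \text{True} \leftrightarrow \text{True} = \text{True}
W \land U = \text{True} \land \text{False} = \text{False}
Z \lor (W \land U) = \text{True} \lor \text{False} = \text{True}
Z \land (Z \lor (W \land U)) = \text{True} \land \text{True} = \text{True}
((V \oplus X) \leftrightarrow (((Y \leftrightarrow \lnot (X \oplus Y)) \leftrightarrow U) \to Y)) \to (Z \land (Z \lor (W \land U))) = \text{True} \to \text{True} = \text{True}
(((W \oplus X) \lor V) \leftrightarrow \lnot (Z \lor X)) \oplus (((V \oplus X) \leftrightarrow (((Y \leftrightarrow \lnot (X \oplus Y)) \leftrightarrow U) \to Y)) \to (Z \land (Z \lor (W \land U)))) = \text{False} \oplus \text{True} = \text{True}

\text{True}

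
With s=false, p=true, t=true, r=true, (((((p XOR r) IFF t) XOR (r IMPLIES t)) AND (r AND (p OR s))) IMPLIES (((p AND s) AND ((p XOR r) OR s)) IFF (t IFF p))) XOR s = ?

false

p XOR r = true XOR true = false
(p XOR r) IFF t = false IFF true = false
r IMPLIES t = true IMPLIES true = true
((p XOR r) IFF t) XOR (r IMPLIES t) = false XOR true = true
p OR s = true OR false = true
r AND (p OR s) = true AND true = true
(((p XOR r) IFF t) XOR (r IMPLIES t)) AND (r AND (p OR s)) = true AND true = true
p AND s = true AND false = false
p XOR r = true XOR true = false
(p XOR r) OR s = false OR false = false
(p AND s) AND ((p XOR r) OR s) = false AND false = false
t IFF p = true IFF true = true
((p AND s) AND ((p XOR r) OR s)) IFF (t IFF p) = false IFF true = false
((((p XOR r) IFF t) XOR (r IMPLIES t)) AND (r AND (p OR s))) IMPLIES (((p AND s) AND ((p XOR r) OR s)) IFF (t IFF p)) = true IMPLIES false = false
(((((p XOR r) IFF t) XOR (r IMPLIES t)) AND (r AND (p OR s))) IMPLIES (((p AND s) AND ((p XOR r) OR s)) IFF (t IFF p))) XOR s = false XOR false = false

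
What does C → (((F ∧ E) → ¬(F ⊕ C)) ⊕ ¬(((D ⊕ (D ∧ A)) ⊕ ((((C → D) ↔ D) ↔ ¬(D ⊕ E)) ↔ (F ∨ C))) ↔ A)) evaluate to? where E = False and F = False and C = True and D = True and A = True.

False

F ∧ E = False ∧ False = False
F ⊕ C = False ⊕ True = True
¬(F ⊕ C) = ¬True = False
(F ∧ E) → ¬(F ⊕ C) = False → False = True
D ∧ A = True ∧ True = True
D ⊕ (D ∧ A) = True ⊕ True = False
C → D = True → True = True
(C → D) ↔ D = True ↔ True = True
D ⊕ E = True ⊕ False = True
¬(D ⊕ E) = ¬True = False
((C → D) ↔ D) ↔ ¬(D ⊕ E) = True ↔ False = False
F ∨ C = False ∨ True = True
(((C → D) ↔ D) ↔ ¬(D ⊕ E)) ↔ (F ∨ C) = False ↔ True = False
(D ⊕ (D ∧ A)) ⊕ ((((C → D) ↔ D) ↔ ¬(D ⊕ E)) ↔ (F ∨ C)) = False ⊕ False = False
((D ⊕ (D ∧ A)) ⊕ ((((C → D) ↔ D) ↔ ¬(D ⊕ E)) ↔ (F ∨ C))) ↔ A = False ↔ True = False
¬(((D ⊕ (D ∧ A)) ⊕ ((((C → D) ↔ D) ↔ ¬(D ⊕ E)) ↔ (F ∨ C))) ↔ A) = ¬False = True
((F ∧ E) → ¬(F ⊕ C)) ⊕ ¬(((D ⊕ (D ∧ A)) ⊕ ((((C → D) ↔ D) ↔ ¬(D ⊕ E)) ↔ (F ∨ C))) ↔ A) = True ⊕ True = False
C → (((F ∧ E) → ¬(F ⊕ C)) ⊕ ¬(((D ⊕ (D ∧ A)) ⊕ ((((C → D) ↔ D) ↔ ¬(D ⊕ E)) ↔ (F ∨ C))) ↔ A)) = True → False = False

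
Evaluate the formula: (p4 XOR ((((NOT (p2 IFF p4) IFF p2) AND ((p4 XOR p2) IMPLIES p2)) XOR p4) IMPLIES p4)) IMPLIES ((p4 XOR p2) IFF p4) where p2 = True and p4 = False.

p2 IFF p4 = True IFF False = False
NOT (p2 IFF p4) = NOT False = True
NOT (p2 IFF p4) IFF p2 = True IFF True = True
p4 XOR p2 = False XOR True = True
(p4 XOR p2) IMPLIES p2 = True IMPLIES True = True
(NOT (p2 IFF p4) IFF p2) AND ((p4 XOR p2) IMPLIES p2) = True AND True = True
((NOT (p2 IFF p4) IFF p2) AND ((p4 XOR p2) IMPLIES p2)) XOR p4 = True XOR False = True
(((NOT (p2 IFF p4) IFF p2) AND ((p4 XOR p2) IMPLIES p2)) XOR p4) IMPLIES p4 = True IMPLIES False = False
p4 XOR ((((NOT (p2 IFF p4) IFF p2) AND ((p4 XOR p2) IMPLIES p2)) XOR p4) IMPLIES p4) = False XOR False = False
p4 XOR p2 = False XOR True = True
(p4 XOR p2) IFF p4 = True IFF False = False
(p4 XOR ((((NOT (p2 IFF p4) IFF p2) AND ((p4 XOR p2) IMPLIES p2)) XOR p4) IMPLIES p4)) IMPLIES ((p4 XOR p2) IFF p4) = False IMPLIES False = True

True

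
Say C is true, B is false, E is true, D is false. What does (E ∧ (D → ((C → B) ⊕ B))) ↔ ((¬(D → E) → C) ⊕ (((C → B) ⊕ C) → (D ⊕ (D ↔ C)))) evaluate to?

C → B = True → False = False
(C → B) ⊕ B = False ⊕ False = False
D → ((C → B) ⊕ B) = False → False = True
E ∧ (D → ((C → B) ⊕ B)) = True ∧ True = True
D → E = False → True = True
¬(D → E) = ¬True = False
¬(D → E) → C = False → True = True
C → B = True → False = False
(C → B) ⊕ C = False ⊕ True = True
D ↔ C = False ↔ True = False
D ⊕ (D ↔ C) = False ⊕ False = False
((C → B) ⊕ C) → (D ⊕ (D ↔ C)) = True → False = False
(¬(D → E) → C) ⊕ (((C → B) ⊕ C) → (D ⊕ (D ↔ C))) = True ⊕ False = True
(E ∧ (D → ((C → B) ⊕ B))) ↔ ((¬(D → E) → C) ⊕ (((C → B) ⊕ C) → (D ⊕ (D ↔ C)))) = True ↔ True = True

True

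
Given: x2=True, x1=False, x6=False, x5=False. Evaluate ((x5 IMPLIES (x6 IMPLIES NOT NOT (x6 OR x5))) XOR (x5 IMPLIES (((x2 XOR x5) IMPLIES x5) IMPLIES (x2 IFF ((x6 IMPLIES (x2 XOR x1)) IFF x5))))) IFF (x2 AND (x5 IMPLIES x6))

False

Substituting x2=True, x1=False, x6=False, x5=False:
x6 OR x5 = False OR False = False
NOT (x6 OR x5) = NOT False = True
NOT NOT (x6 OR x5) = NOT True = False
x6 IMPLIES NOT NOT (x6 OR x5) = False IMPLIES False = True
x5 IMPLIES (x6 IMPLIES NOT NOT (x6 OR x5)) = False IMPLIES True = True
x2 XOR x5 = True XOR False = True
(x2 XOR x5) IMPLIES x5 = True IMPLIES False = False
x2 XOR x1 = True XOR False = True
x6 IMPLIES (x2 XOR x1) = False IMPLIES True = True
(x6 IMPLIES (x2 XOR x1)) IFF x5 = True IFF False = False
x2 IFF ((x6 IMPLIES (x2 XOR x1)) IFF x5) = True IFF False = False
((x2 XOR x5) IMPLIES x5) IMPLIES (x2 IFF ((x6 IMPLIES (x2 XOR x1)) IFF x5)) = False IMPLIES False = True
x5 IMPLIES (((x2 XOR x5) IMPLIES x5) IMPLIES (x2 IFF ((x6 IMPLIES (x2 XOR x1)) IFF x5))) = False IMPLIES True = True
(x5 IMPLIES (x6 IMPLIES NOT NOT (x6 OR x5))) XOR (x5 IMPLIES (((x2 XOR x5) IMPLIES x5) IMPLIES (x2 IFF ((x6 IMPLIES (x2 XOR x1)) IFF x5)))) = True XOR True = False
x5 IMPLIES x6 = False IMPLIES False = True
x2 AND (x5 IMPLIES x6) = True AND True = True
((x5 IMPLIES (x6 IMPLIES NOT NOT (x6 OR x5))) XOR (x5 IMPLIES (((x2 XOR x5) IMPLIES x5) IMPLIES (x2 IFF ((x6 IMPLIES (x2 XOR x1)) IFF x5))))) IFF (x2 AND (x5 IMPLIES x6)) = False IFF True = False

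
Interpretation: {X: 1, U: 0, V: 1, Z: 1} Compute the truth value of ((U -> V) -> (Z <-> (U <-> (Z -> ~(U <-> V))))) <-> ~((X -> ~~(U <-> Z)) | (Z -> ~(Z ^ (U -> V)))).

1

U -> V = 0 -> 1 = 1
U <-> V = 0 <-> 1 = 0
~(U <-> V) = ~0 = 1
Z -> ~(U <-> V) = 1 -> 1 = 1
U <-> (Z -> ~(U <-> V)) = 0 <-> 1 = 0
Z <-> (U <-> (Z -> ~(U <-> V))) = 1 <-> 0 = 0
(U -> V) -> (Z <-> (U <-> (Z -> ~(U <-> V)))) = 1 -> 0 = 0
U <-> Z = 0 <-> 1 = 0
~(U <-> Z) = ~0 = 1
~~(U <-> Z) = ~1 = 0
X -> ~~(U <-> Z) = 1 -> 0 = 0
U -> V = 0 -> 1 = 1
Z ^ (U -> V) = 1 ^ 1 = 0
~(Z ^ (U -> V)) = ~0 = 1
Z -> ~(Z ^ (U -> V)) = 1 -> 1 = 1
(X -> ~~(U <-> Z)) | (Z -> ~(Z ^ (U -> V))) = 0 | 1 = 1
~((X -> ~~(U <-> Z)) | (Z -> ~(Z ^ (U -> V)))) = ~1 = 0
((U -> V) -> (Z <-> (U <-> (Z -> ~(U <-> V))))) <-> ~((X -> ~~(U <-> Z)) | (Z -> ~(Z ^ (U -> V)))) = 0 <-> 0 = 1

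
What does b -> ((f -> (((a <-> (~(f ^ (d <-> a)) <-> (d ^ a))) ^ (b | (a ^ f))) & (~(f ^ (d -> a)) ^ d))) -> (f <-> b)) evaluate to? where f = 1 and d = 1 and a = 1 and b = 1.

1

d <-> a = 1 <-> 1 = 1
f ^ (d <-> a) = 1 ^ 1 = 0
~(f ^ (d <-> a)) = ~0 = 1
d ^ a = 1 ^ 1 = 0
~(f ^ (d <-> a)) <-> (d ^ a) = 1 <-> 0 = 0
a <-> (~(f ^ (d <-> a)) <-> (d ^ a)) = 1 <-> 0 = 0
a ^ f = 1 ^ 1 = 0
b | (a ^ f) = 1 | 0 = 1
(a <-> (~(f ^ (d <-> a)) <-> (d ^ a))) ^ (b | (a ^ f)) = 0 ^ 1 = 1
d -> a = 1 -> 1 = 1
f ^ (d -> a) = 1 ^ 1 = 0
~(f ^ (d -> a)) = ~0 = 1
~(f ^ (d -> a)) ^ d = 1 ^ 1 = 0
((a <-> (~(f ^ (d <-> a)) <-> (d ^ a))) ^ (b | (a ^ f))) & (~(f ^ (d -> a)) ^ d) = 1 & 0 = 0
f -> (((a <-> (~(f ^ (d <-> a)) <-> (d ^ a))) ^ (b | (a ^ f))) & (~(f ^ (d -> a)) ^ d)) = 1 -> 0 = 0
f <-> b = 1 <-> 1 = 1
(f -> (((a <-> (~(f ^ (d <-> a)) <-> (d ^ a))) ^ (b | (a ^ f))) & (~(f ^ (d -> a)) ^ d))) -> (f <-> b) = 0 -> 1 = 1
b -> ((f -> (((a <-> (~(f ^ (d <-> a)) <-> (d ^ a))) ^ (b | (a ^ f))) & (~(f ^ (d -> a)) ^ d))) -> (f <-> b)) = 1 -> 1 = 1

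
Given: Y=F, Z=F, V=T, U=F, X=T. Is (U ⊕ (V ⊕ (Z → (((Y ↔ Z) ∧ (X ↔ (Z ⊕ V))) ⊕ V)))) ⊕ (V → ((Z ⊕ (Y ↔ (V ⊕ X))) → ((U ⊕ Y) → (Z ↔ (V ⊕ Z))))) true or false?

Y ↔ Z = F ↔ F = T
Z ⊕ V = F ⊕ T = T
X ↔ (Z ⊕ V) = T ↔ T = T
(Y ↔ Z) ∧ (X ↔ (Z ⊕ V)) = T ∧ T = T
((Y ↔ Z) ∧ (X ↔ (Z ⊕ V))) ⊕ V = T ⊕ T = F
Z → (((Y ↔ Z) ∧ (X ↔ (Z ⊕ V))) ⊕ V) = F → F = T
V ⊕ (Z → (((Y ↔ Z) ∧ (X ↔ (Z ⊕ V))) ⊕ V)) = T ⊕ T = F
U ⊕ (V ⊕ (Z → (((Y ↔ Z) ∧ (X ↔ (Z ⊕ V))) ⊕ V))) = F ⊕ F = F
V ⊕ X = T ⊕ T = F
Y ↔ (V ⊕ X) = F ↔ F = T
Z ⊕ (Y ↔ (V ⊕ X)) = F ⊕ T = T
U ⊕ Y = F ⊕ F = F
V ⊕ Z = T ⊕ F = T
Z ↔ (V ⊕ Z) = F ↔ T = F
(U ⊕ Y) → (Z ↔ (V ⊕ Z)) = F → F = T
(Z ⊕ (Y ↔ (V ⊕ X))) → ((U ⊕ Y) → (Z ↔ (V ⊕ Z))) = T → T = T
V → ((Z ⊕ (Y ↔ (V ⊕ X))) → ((U ⊕ Y) → (Z ↔ (V ⊕ Z)))) = T → T = T
(U ⊕ (V ⊕ (Z → (((Y ↔ Z) ∧ (X ↔ (Z ⊕ V))) ⊕ V)))) ⊕ (V → ((Z ⊕ (Y ↔ (V ⊕ X))) → ((U ⊕ Y) → (Z ↔ (V ⊕ Z))))) = F ⊕ T = T

T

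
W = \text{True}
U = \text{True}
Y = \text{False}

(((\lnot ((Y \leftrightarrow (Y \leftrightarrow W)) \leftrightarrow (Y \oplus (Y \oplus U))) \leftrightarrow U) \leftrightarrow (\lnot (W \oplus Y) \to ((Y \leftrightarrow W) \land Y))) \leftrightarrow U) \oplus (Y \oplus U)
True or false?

Substituting W=\text{True}, U=\text{True}, Y=\text{False}:
Y \leftrightarrow W = \text{False} \leftrightarrow \text{True} = \text{False}
Y \leftrightarrow (Y \leftrightarrow W) = \text{False} \leftrightarrow \text{False} = \text{True}
Y \oplus U = \text{False} \oplus \text{True} = \text{True}
Y \oplus (Y \oplus U) = \text{False} \oplus \text{True} = \text{True}
(Y \leftrightarrow (Y \leftrightarrow W)) \leftrightarrow (Y \oplus (Y \oplus U)) = \text{True} \leftrightarrow \text{True} = \text{True}
\lnot ((Y \leftrightarrow (Y \leftrightarrow W)) \leftrightarrow (Y \oplus (Y \oplus U))) = \lnot \text{True} = \text{False}
\lnot ((Y \leftrightarrow (Y \leftrightarrow W)) \leftrightarrow (Y \oplus (Y \oplus U))) \leftrightarrow U = \text{False} \leftrightarrow \text{True} = \text{False}
W \oplus Y = \text{True} \oplus \text{False} = \text{True}
\lnot (W \oplus Y) = \lnot \text{True} = \text{False}
Y \leftrightarrow W = \text{False} \leftrightarrow \text{True} = \text{False}
(Y \leftrightarrow W) \land Y = \text{False} \land \text{False} = \text{False}
\lnot (W \oplus Y) \to ((Y \leftrightarrow W) \land Y) = \text{False} \to \text{False} = \text{True}
(\lnot ((Y \leftrightarrow (Y \leftrightarrow W)) \leftrightarrow (Y \oplus (Y \oplus U))) \leftrightarrow U) \leftrightarrow (\lnot (W \oplus Y) \to ((Y \leftrightarrow W) \land Y)) = \text{False} \leftrightarrow \text{True} = \text{False}
((\lnot ((Y \leftrightarrow (Y \leftrightarrow W)) \leftrightarrow (Y \oplus (Y \oplus U))) \leftrightarrow U) \leftrightarrow (\lnot (W \oplus Y) \to ((Y \leftrightarrow W) \land Y))) \leftrightarrow U = \text{False} \leftrightarrow \text{True} = \text{False}
Y \oplus U = \text{False} \oplus \text{True} = \text{True}
(((\lnot ((Y \leftrightarrow (Y \leftrightarrow W)) \leftrightarrow (Y \oplus (Y \oplus U))) \leftrightarrow U) \leftrightarrow (\lnot (W \oplus Y) \to ((Y \leftrightarrow W) \land Y))) \leftrightarrow U) \oplus (Y \oplus U) = \text{False} \oplus \text{True} = \text{True}

\text{True}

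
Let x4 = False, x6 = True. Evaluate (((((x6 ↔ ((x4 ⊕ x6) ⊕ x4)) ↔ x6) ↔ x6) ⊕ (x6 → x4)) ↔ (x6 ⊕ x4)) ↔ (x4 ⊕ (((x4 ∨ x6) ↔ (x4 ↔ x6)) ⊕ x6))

Substituting x4=False, x6=True:
x4 ⊕ x6 = False ⊕ True = True
(x4 ⊕ x6) ⊕ x4 = True ⊕ False = True
x6 ↔ ((x4 ⊕ x6) ⊕ x4) = True ↔ True = True
(x6 ↔ ((x4 ⊕ x6) ⊕ x4)) ↔ x6 = True ↔ True = True
((x6 ↔ ((x4 ⊕ x6) ⊕ x4)) ↔ x6) ↔ x6 = True ↔ True = True
x6 → x4 = True → False = False
(((x6 ↔ ((x4 ⊕ x6) ⊕ x4)) ↔ x6) ↔ x6) ⊕ (x6 → x4) = True ⊕ False = True
x6 ⊕ x4 = True ⊕ False = True
((((x6 ↔ ((x4 ⊕ x6) ⊕ x4)) ↔ x6) ↔ x6) ⊕ (x6 → x4)) ↔ (x6 ⊕ x4) = True ↔ True = True
x4 ∨ x6 = False ∨ True = True
x4 ↔ x6 = False ↔ True = False
(x4 ∨ x6) ↔ (x4 ↔ x6) = True ↔ False = False
((x4 ∨ x6) ↔ (x4 ↔ x6)) ⊕ x6 = False ⊕ True = True
x4 ⊕ (((x4 ∨ x6) ↔ (x4 ↔ x6)) ⊕ x6) = False ⊕ True = True
(((((x6 ↔ ((x4 ⊕ x6) ⊕ x4)) ↔ x6) ↔ x6) ⊕ (x6 → x4)) ↔ (x6 ⊕ x4)) ↔ (x4 ⊕ (((x4 ∨ x6) ↔ (x4 ↔ x6)) ⊕ x6)) = True ↔ True = True

True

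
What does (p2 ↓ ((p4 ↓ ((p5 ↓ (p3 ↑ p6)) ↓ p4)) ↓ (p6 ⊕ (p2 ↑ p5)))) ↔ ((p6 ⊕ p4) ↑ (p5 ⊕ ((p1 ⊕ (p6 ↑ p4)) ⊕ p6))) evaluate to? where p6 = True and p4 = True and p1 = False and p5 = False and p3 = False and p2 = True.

False

p3 ↑ p6 = False ↑ True = True
p5 ↓ (p3 ↑ p6) = False ↓ True = False
(p5 ↓ (p3 ↑ p6)) ↓ p4 = False ↓ True = False
p4 ↓ ((p5 ↓ (p3 ↑ p6)) ↓ p4) = True ↓ False = False
p2 ↑ p5 = True ↑ False = True
p6 ⊕ (p2 ↑ p5) = True ⊕ True = False
(p4 ↓ ((p5 ↓ (p3 ↑ p6)) ↓ p4)) ↓ (p6 ⊕ (p2 ↑ p5)) = False ↓ False = True
p2 ↓ ((p4 ↓ ((p5 ↓ (p3 ↑ p6)) ↓ p4)) ↓ (p6 ⊕ (p2 ↑ p5))) = True ↓ True = False
p6 ⊕ p4 = True ⊕ True = False
p6 ↑ p4 = True ↑ True = False
p1 ⊕ (p6 ↑ p4) = False ⊕ False = False
(p1 ⊕ (p6 ↑ p4)) ⊕ p6 = False ⊕ True = True
p5 ⊕ ((p1 ⊕ (p6 ↑ p4)) ⊕ p6) = False ⊕ True = True
(p6 ⊕ p4) ↑ (p5 ⊕ ((p1 ⊕ (p6 ↑ p4)) ⊕ p6)) = False ↑ True = True
(p2 ↓ ((p4 ↓ ((p5 ↓ (p3 ↑ p6)) ↓ p4)) ↓ (p6 ⊕ (p2 ↑ p5)))) ↔ ((p6 ⊕ p4) ↑ (p5 ⊕ ((p1 ⊕ (p6 ↑ p4)) ⊕ p6))) = False ↔ True = False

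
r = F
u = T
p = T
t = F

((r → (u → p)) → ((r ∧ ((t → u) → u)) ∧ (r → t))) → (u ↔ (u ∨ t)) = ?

T

Substituting r=F, u=T, p=T, t=F:
u → p = T → T = T
r → (u → p) = F → T = T
t → u = F → T = T
(t → u) → u = T → T = T
r ∧ ((t → u) → u) = F ∧ T = F
r → t = F → F = T
(r ∧ ((t → u) → u)) ∧ (r → t) = F ∧ T = F
(r → (u → p)) → ((r ∧ ((t → u) → u)) ∧ (r → t)) = T → F = F
u ∨ t = T ∨ F = T
u ↔ (u ∨ t) = T ↔ T = T
((r → (u → p)) → ((r ∧ ((t → u) → u)) ∧ (r → t))) → (u ↔ (u ∨ t)) = F → T = T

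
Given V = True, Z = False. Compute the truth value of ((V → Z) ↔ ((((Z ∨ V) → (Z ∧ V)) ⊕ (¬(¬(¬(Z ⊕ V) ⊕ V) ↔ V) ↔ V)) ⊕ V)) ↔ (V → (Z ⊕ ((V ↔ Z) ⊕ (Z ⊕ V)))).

Substituting V=True, Z=False:
V → Z = True → False = False
Z ∨ V = False ∨ True = True
Z ∧ V = False ∧ True = False
(Z ∨ V) → (Z ∧ V) = True → False = False
Z ⊕ V = False ⊕ True = True
¬(Z ⊕ V) = ¬True = False
¬(Z ⊕ V) ⊕ V = False ⊕ True = True
¬(¬(Z ⊕ V) ⊕ V) = ¬True = False
¬(¬(Z ⊕ V) ⊕ V) ↔ V = False ↔ True = False
¬(¬(¬(Z ⊕ V) ⊕ V) ↔ V) = ¬False = True
¬(¬(¬(Z ⊕ V) ⊕ V) ↔ V) ↔ V = True ↔ True = True
((Z ∨ V) → (Z ∧ V)) ⊕ (¬(¬(¬(Z ⊕ V) ⊕ V) ↔ V) ↔ V) = False ⊕ True = True
(((Z ∨ V) → (Z ∧ V)) ⊕ (¬(¬(¬(Z ⊕ V) ⊕ V) ↔ V) ↔ V)) ⊕ V = True ⊕ True = False
(V → Z) ↔ ((((Z ∨ V) → (Z ∧ V)) ⊕ (¬(¬(¬(Z ⊕ V) ⊕ V) ↔ V) ↔ V)) ⊕ V) = False ↔ False = True
V ↔ Z = True ↔ False = False
Z ⊕ V = False ⊕ True = True
(V ↔ Z) ⊕ (Z ⊕ V) = False ⊕ True = True
Z ⊕ ((V ↔ Z) ⊕ (Z ⊕ V)) = False ⊕ True = True
V → (Z ⊕ ((V ↔ Z) ⊕ (Z ⊕ V))) = True → True = True
((V → Z) ↔ ((((Z ∨ V) → (Z ∧ V)) ⊕ (¬(¬(¬(Z ⊕ V) ⊕ V) ↔ V) ↔ V)) ⊕ V)) ↔ (V → (Z ⊕ ((V ↔ Z) ⊕ (Z ⊕ V)))) = True ↔ True = True

True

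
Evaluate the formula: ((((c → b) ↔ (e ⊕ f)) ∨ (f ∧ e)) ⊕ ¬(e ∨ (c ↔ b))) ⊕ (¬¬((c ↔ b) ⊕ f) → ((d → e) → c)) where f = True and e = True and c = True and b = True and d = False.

c → b = True → True = True
e ⊕ f = True ⊕ True = False
(c → b) ↔ (e ⊕ f) = True ↔ False = False
f ∧ e = True ∧ True = True
((c → b) ↔ (e ⊕ f)) ∨ (f ∧ e) = False ∨ True = True
c ↔ b = True ↔ True = True
e ∨ (c ↔ b) = True ∨ True = True
¬(e ∨ (c ↔ b)) = ¬True = False
(((c → b) ↔ (e ⊕ f)) ∨ (f ∧ e)) ⊕ ¬(e ∨ (c ↔ b)) = True ⊕ False = True
c ↔ b = True ↔ True = True
(c ↔ b) ⊕ f = True ⊕ True = False
¬((c ↔ b) ⊕ f) = ¬False = True
¬¬((c ↔ b) ⊕ f) = ¬True = False
d → e = False → True = True
(d → e) → c = True → True = True
¬¬((c ↔ b) ⊕ f) → ((d → e) → c) = False → True = True
((((c → b) ↔ (e ⊕ f)) ∨ (f ∧ e)) ⊕ ¬(e ∨ (c ↔ b))) ⊕ (¬¬((c ↔ b) ⊕ f) → ((d → e) → c)) = True ⊕ True = False

False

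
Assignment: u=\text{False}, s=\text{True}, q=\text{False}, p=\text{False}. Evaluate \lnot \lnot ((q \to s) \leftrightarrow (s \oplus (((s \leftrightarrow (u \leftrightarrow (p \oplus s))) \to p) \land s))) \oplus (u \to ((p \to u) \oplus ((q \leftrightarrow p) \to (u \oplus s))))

Substituting u=\text{False}, s=\text{True}, q=\text{False}, p=\text{False}:
q \to s = \text{False} \to \text{True} = \text{True}
p \oplus s = \text{False} \oplus \text{True} = \text{True}
u \leftrightarrow (p \oplus s) = \text{False} \leftrightarrow \text{True} = \text{False}
s \leftrightarrow (u \leftrightarrow (p \oplus s)) = \text{True} \leftrightarrow \text{False} = \text{False}
(s \leftrightarrow (u \leftrightarrow (p \oplus s))) \to p = \text{False} \to \text{False} = \text{True}
((s \leftrightarrow (u \leftrightarrow (p \oplus s))) \to p) \land s = \text{True} \land \text{True} = \text{True}
s \oplus (((s \leftrightarrow (u \leftrightarrow (p \oplus s))) \to p) \land s) = \text{True} \oplus \text{True} = \text{False}
(q \to s) \leftrightarrow (s \oplus (((s \leftrightarrow (u \leftrightarrow (p \oplus s))) \to p) \land s)) = \text{True} \leftrightarrow \text{False} = \text{False}
\lnot ((q \to s) \leftrightarrow (s \oplus (((s \leftrightarrow (u \leftrightarrow (p \oplus s))) \to p) \land s))) = \lnot \text{False} = \text{True}
\lnot \lnot ((q \to s) \leftrightarrow (s \oplus (((s \leftrightarrow (u \leftrightarrow (p \oplus s))) \to p) \land s))) = \lnot \text{True} = \text{False}
p \to u = \text{False} \to \text{False} = \text{True}
q \leftrightarrow p = \text{False} \leftrightarrow \text{False} = \text{True}
u \oplus s = \text{False} \oplus \text{True} = \text{True}
(q \leftrightarrow p) \to (u \oplus s) = \text{True} \to \text{True} = \text{True}
(p \to u) \oplus ((q \leftrightarrow p) \to (u \oplus s)) = \text{True} \oplus \text{True} = \text{False}
u \to ((p \to u) \oplus ((q \leftrightarrow p) \to (u \oplus s))) = \text{False} \to \text{False} = \text{True}
\lnot \lnot ((q \to s) \leftrightarrow (s \oplus (((s \leftrightarrow (u \leftrightarrow (p \oplus s))) \to p) \land s))) \oplus (u \to ((p \to u) \oplus ((q \leftrightarrow p) \to (u \oplus s)))) = \text{False} \oplus \text{True} = \text{True}

\text{True}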